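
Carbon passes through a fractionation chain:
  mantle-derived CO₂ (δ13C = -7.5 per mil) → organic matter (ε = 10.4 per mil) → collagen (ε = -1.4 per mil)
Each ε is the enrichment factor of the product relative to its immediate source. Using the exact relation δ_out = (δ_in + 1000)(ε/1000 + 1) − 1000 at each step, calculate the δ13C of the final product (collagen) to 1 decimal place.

step 1: δ = (-7.50 + 1000)·(10.4/1000 + 1) − 1000 = 2.82 per mil
step 2: δ = (2.82 + 1000)·(-1.4/1000 + 1) − 1000 = 1.42 per mil

1.4 per mil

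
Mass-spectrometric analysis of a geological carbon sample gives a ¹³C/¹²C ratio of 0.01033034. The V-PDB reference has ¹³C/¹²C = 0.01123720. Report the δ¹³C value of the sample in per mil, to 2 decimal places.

δ¹³C = (R_sample / R_standard − 1) × 1000
R_sample / R_standard = 0.01033034 / 0.01123720 = 0.919298
δ¹³C = (0.919298 − 1) × 1000 = -80.702 per mil

-80.70 per mil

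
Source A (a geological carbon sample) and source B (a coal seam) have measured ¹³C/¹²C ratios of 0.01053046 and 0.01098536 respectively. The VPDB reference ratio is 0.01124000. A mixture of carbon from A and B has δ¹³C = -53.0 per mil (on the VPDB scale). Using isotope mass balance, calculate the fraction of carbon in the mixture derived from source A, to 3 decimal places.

δ_A = (0.01053046/0.01124000 − 1)×1000 = (0.936874 − 1)×1000 = -63.126 per mil
δ_B = (0.01098536/0.01124000 − 1)×1000 = (0.977345 − 1)×1000 = -22.655 per mil
f_A = (δ_mix − δ_B)/(δ_A − δ_B) = (-53.0 − (-22.655))/(-63.126 − (-22.655))
f_A = -30.345 / -40.472 = 0.7498

0.750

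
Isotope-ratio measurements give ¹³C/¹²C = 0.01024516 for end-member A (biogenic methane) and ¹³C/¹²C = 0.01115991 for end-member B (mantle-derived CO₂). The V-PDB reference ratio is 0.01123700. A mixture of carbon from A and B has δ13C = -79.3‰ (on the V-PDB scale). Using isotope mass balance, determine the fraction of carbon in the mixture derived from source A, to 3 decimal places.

0.890

δ_A = (0.01024516/0.01123700 − 1)×1000 = (0.911734 − 1)×1000 = -88.266‰
δ_B = (0.01115991/0.01123700 − 1)×1000 = (0.993140 − 1)×1000 = -6.860‰
f_A = (δ_mix − δ_B)/(δ_A − δ_B) = (-79.3 − (-6.860))/(-88.266 − (-6.860))
f_A = -72.440 / -81.405 = 0.8899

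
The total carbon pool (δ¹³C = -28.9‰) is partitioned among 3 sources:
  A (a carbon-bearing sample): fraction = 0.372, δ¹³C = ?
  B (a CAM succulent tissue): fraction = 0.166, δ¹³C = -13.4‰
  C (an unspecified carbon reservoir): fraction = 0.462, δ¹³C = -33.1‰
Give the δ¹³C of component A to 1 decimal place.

Isotope mass balance: δ_bulk = Σ fᵢ·δᵢ.
-28.9 = 0.372×δ_A + 0.166×(-13.4) + 0.462×(-33.1)
0.372·δ_A = -28.9 − (-17.517) = -11.383
δ_A = -11.383 / 0.372 = -30.60‰

-30.6‰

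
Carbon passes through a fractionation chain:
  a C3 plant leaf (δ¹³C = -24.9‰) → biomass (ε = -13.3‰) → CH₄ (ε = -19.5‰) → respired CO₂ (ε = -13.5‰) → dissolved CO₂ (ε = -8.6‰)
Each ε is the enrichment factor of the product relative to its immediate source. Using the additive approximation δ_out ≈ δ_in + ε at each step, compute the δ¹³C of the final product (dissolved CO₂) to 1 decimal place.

-79.8‰

step 1: δ ≈ -24.9 + (-13.3) = -38.2‰
step 2: δ ≈ -38.2 + (-19.5) = -57.7‰
step 3: δ ≈ -57.7 + (-13.5) = -71.2‰
step 4: δ ≈ -71.2 + (-8.6) = -79.8‰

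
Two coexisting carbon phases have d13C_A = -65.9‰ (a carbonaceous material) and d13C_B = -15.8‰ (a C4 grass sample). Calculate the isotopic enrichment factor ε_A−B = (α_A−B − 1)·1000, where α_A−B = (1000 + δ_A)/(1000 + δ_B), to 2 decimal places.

α_A−B = (1000 + -65.9) / (1000 + -15.8) = 934.1 / 984.2 = 0.949096
ε_A−B = (0.949096 − 1) × 1000 = -50.904‰
(The approximation ε ≈ δ_A − δ_B would give -50.1‰.)

-50.90‰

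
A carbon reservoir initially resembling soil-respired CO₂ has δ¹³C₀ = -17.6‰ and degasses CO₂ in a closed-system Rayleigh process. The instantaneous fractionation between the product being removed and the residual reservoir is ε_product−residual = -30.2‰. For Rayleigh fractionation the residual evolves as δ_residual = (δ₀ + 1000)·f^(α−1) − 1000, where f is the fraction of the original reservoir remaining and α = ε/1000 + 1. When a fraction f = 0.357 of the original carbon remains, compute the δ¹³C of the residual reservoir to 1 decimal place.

13.4‰

Rayleigh residual: δ_res = (δ₀ + 1000)·f^(α−1) − 1000
α = ε/1000 + 1 = 0.96980, so α − 1 = -0.03020
f^(α−1) = 0.357^(-0.03020) = 1.031595
δ_res = (-17.6 + 1000) × 1.031595 − 1000 = 1013.439 − 1000 = 13.44‰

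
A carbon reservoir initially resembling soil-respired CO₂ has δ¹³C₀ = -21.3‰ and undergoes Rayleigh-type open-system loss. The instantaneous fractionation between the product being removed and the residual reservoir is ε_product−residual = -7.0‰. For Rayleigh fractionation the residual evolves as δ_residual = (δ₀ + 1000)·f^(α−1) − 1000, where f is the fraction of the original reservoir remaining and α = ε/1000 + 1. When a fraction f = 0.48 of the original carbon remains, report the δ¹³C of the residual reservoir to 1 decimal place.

-16.3‰

Rayleigh residual: δ_res = (δ₀ + 1000)·f^(α−1) − 1000
α = ε/1000 + 1 = 0.99300, so α − 1 = -0.00700
f^(α−1) = 0.48^(-0.00700) = 1.005151
δ_res = (-21.3 + 1000) × 1.005151 − 1000 = 983.741 − 1000 = -16.26‰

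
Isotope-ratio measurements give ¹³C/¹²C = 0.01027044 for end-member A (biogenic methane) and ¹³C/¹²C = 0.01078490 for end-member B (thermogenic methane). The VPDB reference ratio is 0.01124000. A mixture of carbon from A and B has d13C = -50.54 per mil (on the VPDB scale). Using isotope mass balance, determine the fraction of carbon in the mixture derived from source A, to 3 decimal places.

δ_A = (0.01027044/0.01124000 − 1)×1000 = (0.913740 − 1)×1000 = -86.260 per mil
δ_B = (0.01078490/0.01124000 − 1)×1000 = (0.959511 − 1)×1000 = -40.489 per mil
f_A = (δ_mix − δ_B)/(δ_A − δ_B) = (-50.54 − (-40.489))/(-86.260 − (-40.489))
f_A = -10.051 / -45.770 = 0.2196

0.220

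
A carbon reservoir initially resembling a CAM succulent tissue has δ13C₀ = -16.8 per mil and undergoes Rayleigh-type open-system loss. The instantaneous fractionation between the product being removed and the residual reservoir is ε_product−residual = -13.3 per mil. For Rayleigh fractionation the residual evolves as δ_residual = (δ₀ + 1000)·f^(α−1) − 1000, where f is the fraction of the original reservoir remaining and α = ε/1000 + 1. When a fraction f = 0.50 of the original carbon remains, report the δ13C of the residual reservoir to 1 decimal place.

-7.7 per mil

Rayleigh residual: δ_res = (δ₀ + 1000)·f^(α−1) − 1000
α = ε/1000 + 1 = 0.98670, so α − 1 = -0.01330
f^(α−1) = 0.50^(-0.01330) = 1.009261
δ_res = (-16.8 + 1000) × 1.009261 − 1000 = 992.306 − 1000 = -7.69 per mil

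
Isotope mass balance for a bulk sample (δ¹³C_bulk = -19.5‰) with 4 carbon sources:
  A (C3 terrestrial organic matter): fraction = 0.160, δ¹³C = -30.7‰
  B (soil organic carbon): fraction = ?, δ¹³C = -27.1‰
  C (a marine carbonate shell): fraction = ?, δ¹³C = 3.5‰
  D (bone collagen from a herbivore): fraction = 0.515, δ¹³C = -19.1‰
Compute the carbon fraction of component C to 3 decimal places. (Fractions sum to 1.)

0.133

Let f_C and f_B be the unknown fractions; fractions sum to 1 so f_C + f_B = 0.325.
Mass balance: Σ fᵢ·δᵢ = δ_bulk ⇒ f_C·(3.5) + f_B·(-27.1) = -19.5 − (-14.748) = -4.752
Substitute f_B = 0.325 − f_C:
f_C·(3.5 − -27.1) = -4.752 − 0.325×(-27.1) = 4.056
f_C = 4.056 / 30.6 = 0.1325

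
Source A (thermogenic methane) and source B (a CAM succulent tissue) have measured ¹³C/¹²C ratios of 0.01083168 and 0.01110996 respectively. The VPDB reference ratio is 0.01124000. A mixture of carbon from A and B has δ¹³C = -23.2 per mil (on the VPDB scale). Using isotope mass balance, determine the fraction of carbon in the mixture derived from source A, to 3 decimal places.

0.470

δ_A = (0.01083168/0.01124000 − 1)×1000 = (0.963673 − 1)×1000 = -36.327 per mil
δ_B = (0.01110996/0.01124000 − 1)×1000 = (0.988431 − 1)×1000 = -11.569 per mil
f_A = (δ_mix − δ_B)/(δ_A − δ_B) = (-23.2 − (-11.569))/(-36.327 − (-11.569))
f_A = -11.631 / -24.758 = 0.4698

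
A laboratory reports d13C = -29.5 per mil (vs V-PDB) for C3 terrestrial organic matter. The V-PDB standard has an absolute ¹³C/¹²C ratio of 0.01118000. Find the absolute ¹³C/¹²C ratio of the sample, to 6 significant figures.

R_sample = R_standard × (d13C/1000 + 1)
R_sample = 0.01118000 × (-29.5/1000 + 1) = 0.01118000 × 0.970500
R_sample = 0.0108502

0.0108502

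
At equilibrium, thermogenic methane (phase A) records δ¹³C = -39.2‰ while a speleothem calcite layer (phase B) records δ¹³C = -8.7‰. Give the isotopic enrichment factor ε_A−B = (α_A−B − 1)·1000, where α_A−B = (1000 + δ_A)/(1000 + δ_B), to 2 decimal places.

-30.77‰

α_A−B = (1000 + -39.2) / (1000 + -8.7) = 960.8 / 991.3 = 0.969232
ε_A−B = (0.969232 − 1) × 1000 = -30.768‰
(The approximation ε ≈ δ_A − δ_B would give -30.5‰.)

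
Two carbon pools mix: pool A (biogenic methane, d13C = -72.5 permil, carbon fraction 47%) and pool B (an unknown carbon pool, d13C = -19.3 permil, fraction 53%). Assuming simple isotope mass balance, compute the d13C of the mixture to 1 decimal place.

δ_mix = f_A·δ_A + f_B·δ_B
δ_mix = 0.47 × (-72.5) + 0.53 × (-19.3)
δ_mix = -34.07 + -10.23 = -44.30 permil

-44.3 permil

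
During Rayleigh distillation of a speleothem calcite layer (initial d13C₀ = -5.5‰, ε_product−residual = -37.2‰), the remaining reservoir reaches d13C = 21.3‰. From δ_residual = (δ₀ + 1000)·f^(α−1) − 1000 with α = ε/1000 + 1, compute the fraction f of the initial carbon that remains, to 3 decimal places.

0.489

α − 1 = ε/1000 = -0.0372
(δ_res + 1000)/(δ₀ + 1000) = (21.3 + 1000)/(-5.5 + 1000) = 1021.3/994.5 = 1.026948
f = 1.026948^(1/-0.0372) = exp(ln(1.026948)/-0.0372) = exp(0.02659/-0.0372)
f = exp(-0.7148) = 0.4893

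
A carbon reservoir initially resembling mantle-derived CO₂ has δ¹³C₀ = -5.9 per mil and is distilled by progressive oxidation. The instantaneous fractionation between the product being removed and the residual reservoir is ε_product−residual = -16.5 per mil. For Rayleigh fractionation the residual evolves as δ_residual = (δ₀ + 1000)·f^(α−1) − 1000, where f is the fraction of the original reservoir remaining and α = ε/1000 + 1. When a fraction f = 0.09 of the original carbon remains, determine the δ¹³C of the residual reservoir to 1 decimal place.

34.4 per mil

Rayleigh residual: δ_res = (δ₀ + 1000)·f^(α−1) − 1000
α = ε/1000 + 1 = 0.98350, so α − 1 = -0.01650
f^(α−1) = 0.09^(-0.01650) = 1.040531
δ_res = (-5.9 + 1000) × 1.040531 − 1000 = 1034.392 − 1000 = 34.39 per mil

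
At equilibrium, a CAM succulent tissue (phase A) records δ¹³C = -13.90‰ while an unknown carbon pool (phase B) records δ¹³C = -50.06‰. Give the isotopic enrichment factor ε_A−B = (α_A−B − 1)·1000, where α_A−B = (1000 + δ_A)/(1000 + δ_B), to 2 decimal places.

α_A−B = (1000 + -13.90) / (1000 + -50.06) = 986.10 / 949.94 = 1.038066
ε_A−B = (1.038066 − 1) × 1000 = 38.066‰
(The approximation ε ≈ δ_A − δ_B would give 36.16‰.)

38.07‰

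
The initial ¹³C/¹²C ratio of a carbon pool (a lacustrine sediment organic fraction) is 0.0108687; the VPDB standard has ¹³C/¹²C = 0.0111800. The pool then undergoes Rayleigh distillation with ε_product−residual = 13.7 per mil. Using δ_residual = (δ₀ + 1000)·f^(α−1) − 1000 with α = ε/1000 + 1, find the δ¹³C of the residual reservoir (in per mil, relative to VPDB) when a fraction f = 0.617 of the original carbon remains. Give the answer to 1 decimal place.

δ₀ = (0.0108687/0.0111800 − 1)×1000 = (0.972156 − 1)×1000 = -27.844 per mil
α − 1 = ε/1000 = 0.0137
f^(α−1) = 0.617^(0.0137) = 0.993406
δ_res = (-27.844 + 1000) × 0.993406 − 1000 = 965.746 − 1000 = -34.25 per mil

-34.3 per mil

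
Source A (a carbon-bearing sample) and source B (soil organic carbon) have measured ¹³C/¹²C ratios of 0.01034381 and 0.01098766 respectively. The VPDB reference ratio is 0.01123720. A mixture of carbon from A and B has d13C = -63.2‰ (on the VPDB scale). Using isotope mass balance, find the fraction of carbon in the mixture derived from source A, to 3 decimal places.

0.715

δ_A = (0.01034381/0.01123720 − 1)×1000 = (0.920497 − 1)×1000 = -79.503‰
δ_B = (0.01098766/0.01123720 − 1)×1000 = (0.977793 − 1)×1000 = -22.207‰
f_A = (δ_mix − δ_B)/(δ_A − δ_B) = (-63.2 − (-22.207))/(-79.503 − (-22.207))
f_A = -40.993 / -57.296 = 0.7155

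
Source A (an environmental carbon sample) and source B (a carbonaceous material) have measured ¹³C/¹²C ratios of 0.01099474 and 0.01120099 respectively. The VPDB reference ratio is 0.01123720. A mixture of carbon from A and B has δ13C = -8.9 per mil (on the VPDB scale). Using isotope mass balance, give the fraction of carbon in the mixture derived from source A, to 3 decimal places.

δ_A = (0.01099474/0.01123720 − 1)×1000 = (0.978423 − 1)×1000 = -21.577 per mil
δ_B = (0.01120099/0.01123720 − 1)×1000 = (0.996778 − 1)×1000 = -3.222 per mil
f_A = (δ_mix − δ_B)/(δ_A − δ_B) = (-8.9 − (-3.222))/(-21.577 − (-3.222))
f_A = -5.678 / -18.354 = 0.3093

0.309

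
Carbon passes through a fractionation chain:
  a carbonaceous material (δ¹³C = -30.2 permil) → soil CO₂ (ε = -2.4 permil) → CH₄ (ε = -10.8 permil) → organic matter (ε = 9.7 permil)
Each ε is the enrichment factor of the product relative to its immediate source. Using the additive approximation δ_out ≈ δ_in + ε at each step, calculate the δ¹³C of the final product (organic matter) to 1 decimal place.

step 1: δ ≈ -30.2 + (-2.4) = -32.6 permil
step 2: δ ≈ -32.6 + (-10.8) = -43.4 permil
step 3: δ ≈ -43.4 + (9.7) = -33.7 permil

-33.7 permil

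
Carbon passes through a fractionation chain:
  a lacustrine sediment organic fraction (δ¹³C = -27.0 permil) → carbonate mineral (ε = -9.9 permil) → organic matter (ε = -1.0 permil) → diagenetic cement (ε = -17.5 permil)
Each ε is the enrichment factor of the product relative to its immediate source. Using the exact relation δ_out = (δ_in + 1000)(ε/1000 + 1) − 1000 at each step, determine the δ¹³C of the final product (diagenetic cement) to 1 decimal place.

-54.4 permil

step 1: δ = (-27.00 + 1000)·(-9.9/1000 + 1) − 1000 = -36.63 permil
step 2: δ = (-36.63 + 1000)·(-1.0/1000 + 1) − 1000 = -37.60 permil
step 3: δ = (-37.60 + 1000)·(-17.5/1000 + 1) − 1000 = -54.44 permil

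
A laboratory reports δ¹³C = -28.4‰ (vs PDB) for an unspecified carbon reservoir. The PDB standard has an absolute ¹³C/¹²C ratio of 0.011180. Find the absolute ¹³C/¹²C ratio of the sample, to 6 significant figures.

0.0108625

R_sample = R_standard × (δ¹³C/1000 + 1)
R_sample = 0.011180 × (-28.4/1000 + 1) = 0.011180 × 0.971600
R_sample = 0.0108625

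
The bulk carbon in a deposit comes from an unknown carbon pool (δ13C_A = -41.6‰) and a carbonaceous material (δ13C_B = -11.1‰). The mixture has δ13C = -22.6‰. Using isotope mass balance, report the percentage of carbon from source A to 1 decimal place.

37.7%

δ_mix = f_A·δ_A + (1 − f_A)·δ_B  ⇒  f_A = (δ_mix − δ_B)/(δ_A − δ_B)
f_A = (-22.6 − (-11.1)) / (-41.6 − (-11.1))
f_A = -11.5 / -30.5 = 0.3770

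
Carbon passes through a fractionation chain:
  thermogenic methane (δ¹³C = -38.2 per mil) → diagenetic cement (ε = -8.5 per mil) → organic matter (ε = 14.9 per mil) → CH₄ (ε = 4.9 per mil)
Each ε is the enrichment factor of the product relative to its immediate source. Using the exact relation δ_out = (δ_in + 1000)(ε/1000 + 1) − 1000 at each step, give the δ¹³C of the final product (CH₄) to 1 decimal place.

-27.4 per mil

step 1: δ = (-38.20 + 1000)·(-8.5/1000 + 1) − 1000 = -46.38 per mil
step 2: δ = (-46.38 + 1000)·(14.9/1000 + 1) − 1000 = -32.17 per mil
step 3: δ = (-32.17 + 1000)·(4.9/1000 + 1) − 1000 = -27.42 per mil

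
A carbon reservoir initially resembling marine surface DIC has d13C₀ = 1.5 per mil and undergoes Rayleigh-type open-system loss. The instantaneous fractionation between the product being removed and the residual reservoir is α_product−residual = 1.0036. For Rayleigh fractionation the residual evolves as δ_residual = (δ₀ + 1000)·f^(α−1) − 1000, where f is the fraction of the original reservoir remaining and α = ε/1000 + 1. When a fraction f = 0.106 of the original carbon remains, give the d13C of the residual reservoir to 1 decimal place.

-6.6 per mil

Rayleigh residual: δ_res = (δ₀ + 1000)·f^(α−1) − 1000
α − 1 = 0.00360
f^(α−1) = 0.106^(0.00360) = 0.991953
δ_res = (1.5 + 1000) × 0.991953 − 1000 = 993.441 − 1000 = -6.56 per mil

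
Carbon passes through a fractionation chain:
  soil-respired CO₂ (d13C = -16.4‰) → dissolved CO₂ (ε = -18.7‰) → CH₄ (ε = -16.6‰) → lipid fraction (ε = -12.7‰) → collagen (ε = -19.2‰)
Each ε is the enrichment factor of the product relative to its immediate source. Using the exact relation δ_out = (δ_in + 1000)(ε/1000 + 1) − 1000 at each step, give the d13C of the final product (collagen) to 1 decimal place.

-80.9‰

step 1: δ = (-16.40 + 1000)·(-18.7/1000 + 1) − 1000 = -34.79‰
step 2: δ = (-34.79 + 1000)·(-16.6/1000 + 1) − 1000 = -50.82‰
step 3: δ = (-50.82 + 1000)·(-12.7/1000 + 1) − 1000 = -62.87‰
step 4: δ = (-62.87 + 1000)·(-19.2/1000 + 1) − 1000 = -80.86‰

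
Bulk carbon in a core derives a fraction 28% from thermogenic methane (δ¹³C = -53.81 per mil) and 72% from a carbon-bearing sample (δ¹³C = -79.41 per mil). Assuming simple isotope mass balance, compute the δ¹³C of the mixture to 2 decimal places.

-72.24 per mil

δ_mix = f_A·δ_A + f_B·δ_B
δ_mix = 0.28 × (-53.81) + 0.72 × (-79.41)
δ_mix = -15.067 + -57.175 = -72.242 per mil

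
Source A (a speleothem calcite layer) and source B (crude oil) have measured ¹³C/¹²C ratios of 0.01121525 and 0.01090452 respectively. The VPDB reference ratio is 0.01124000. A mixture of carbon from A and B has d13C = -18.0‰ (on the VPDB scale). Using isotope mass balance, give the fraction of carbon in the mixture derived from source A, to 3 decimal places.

0.429

δ_A = (0.01121525/0.01124000 − 1)×1000 = (0.997798 − 1)×1000 = -2.202‰
δ_B = (0.01090452/0.01124000 − 1)×1000 = (0.970153 − 1)×1000 = -29.847‰
f_A = (δ_mix − δ_B)/(δ_A − δ_B) = (-18.0 − (-29.847))/(-2.202 − (-29.847))
f_A = 11.847 / 27.645 = 0.4285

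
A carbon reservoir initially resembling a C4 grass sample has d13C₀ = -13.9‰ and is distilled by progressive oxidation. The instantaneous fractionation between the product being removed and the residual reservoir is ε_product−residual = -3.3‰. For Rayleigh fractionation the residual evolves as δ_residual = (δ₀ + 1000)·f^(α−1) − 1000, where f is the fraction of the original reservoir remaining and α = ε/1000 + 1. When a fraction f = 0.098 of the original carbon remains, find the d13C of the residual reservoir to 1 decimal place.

-6.3‰

Rayleigh residual: δ_res = (δ₀ + 1000)·f^(α−1) − 1000
α = ε/1000 + 1 = 0.99670, so α − 1 = -0.00330
f^(α−1) = 0.098^(-0.00330) = 1.007695
δ_res = (-13.9 + 1000) × 1.007695 − 1000 = 993.688 − 1000 = -6.31‰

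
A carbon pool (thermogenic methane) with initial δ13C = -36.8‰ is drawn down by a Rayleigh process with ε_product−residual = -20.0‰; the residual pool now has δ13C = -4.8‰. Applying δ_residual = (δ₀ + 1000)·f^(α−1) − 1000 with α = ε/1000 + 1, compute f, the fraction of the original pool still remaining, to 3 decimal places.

0.195

α − 1 = ε/1000 = -0.0200
(δ_res + 1000)/(δ₀ + 1000) = (-4.8 + 1000)/(-36.8 + 1000) = 995.2/963.2 = 1.033223
f = 1.033223^(1/-0.0200) = exp(ln(1.033223)/-0.0200) = exp(0.03268/-0.0200)
f = exp(-1.6341) = 0.1951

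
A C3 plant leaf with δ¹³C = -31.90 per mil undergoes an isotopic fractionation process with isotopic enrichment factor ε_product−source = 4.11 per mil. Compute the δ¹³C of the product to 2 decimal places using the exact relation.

Exactly, δ_product = (δ_source + 1000)·(ε/1000 + 1) − 1000.
δ_product = (-31.90 + 1000) × (4.11/1000 + 1) − 1000
δ_product = -27.921 per mil

-27.92 per mil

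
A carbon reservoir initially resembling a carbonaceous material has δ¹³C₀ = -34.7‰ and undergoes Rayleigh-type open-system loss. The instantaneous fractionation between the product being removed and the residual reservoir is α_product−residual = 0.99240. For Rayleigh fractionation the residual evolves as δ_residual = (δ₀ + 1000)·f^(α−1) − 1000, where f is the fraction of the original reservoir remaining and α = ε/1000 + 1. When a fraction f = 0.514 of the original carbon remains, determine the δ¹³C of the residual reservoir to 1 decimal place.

Rayleigh residual: δ_res = (δ₀ + 1000)·f^(α−1) − 1000
α − 1 = -0.00760
f^(α−1) = 0.514^(-0.00760) = 1.005071
δ_res = (-34.7 + 1000) × 1.005071 − 1000 = 970.195 − 1000 = -29.81‰

-29.8‰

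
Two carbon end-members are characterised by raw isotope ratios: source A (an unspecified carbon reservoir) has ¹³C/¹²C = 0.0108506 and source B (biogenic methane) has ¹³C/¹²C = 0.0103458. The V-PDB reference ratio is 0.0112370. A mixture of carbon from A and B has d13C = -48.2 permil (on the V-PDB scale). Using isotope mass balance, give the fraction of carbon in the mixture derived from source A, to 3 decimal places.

δ_A = (0.0108506/0.0112370 − 1)×1000 = (0.965614 − 1)×1000 = -34.386 permil
δ_B = (0.0103458/0.0112370 − 1)×1000 = (0.920691 − 1)×1000 = -79.309 permil
f_A = (δ_mix − δ_B)/(δ_A − δ_B) = (-48.2 − (-79.309))/(-34.386 − (-79.309))
f_A = 31.109 / 44.923 = 0.6925

0.693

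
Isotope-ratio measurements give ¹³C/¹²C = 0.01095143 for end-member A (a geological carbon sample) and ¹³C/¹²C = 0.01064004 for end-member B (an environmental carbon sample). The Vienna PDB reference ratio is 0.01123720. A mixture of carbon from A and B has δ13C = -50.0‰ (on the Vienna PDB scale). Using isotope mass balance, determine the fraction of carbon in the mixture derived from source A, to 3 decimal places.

0.113

δ_A = (0.01095143/0.01123720 − 1)×1000 = (0.974569 − 1)×1000 = -25.431‰
δ_B = (0.01064004/0.01123720 − 1)×1000 = (0.946859 − 1)×1000 = -53.141‰
f_A = (δ_mix − δ_B)/(δ_A − δ_B) = (-50.0 − (-53.141))/(-25.431 − (-53.141))
f_A = 3.141 / 27.711 = 0.1134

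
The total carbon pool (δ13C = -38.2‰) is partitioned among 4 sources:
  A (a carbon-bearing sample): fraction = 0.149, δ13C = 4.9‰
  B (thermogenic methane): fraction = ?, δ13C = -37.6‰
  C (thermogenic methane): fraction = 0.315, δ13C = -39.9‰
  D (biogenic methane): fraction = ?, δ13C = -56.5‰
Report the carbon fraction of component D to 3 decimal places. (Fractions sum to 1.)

0.328

Let f_D and f_B be the unknown fractions; fractions sum to 1 so f_D + f_B = 0.536.
Mass balance: Σ fᵢ·δᵢ = δ_bulk ⇒ f_D·(-56.5) + f_B·(-37.6) = -38.2 − (-11.838) = -26.362
Substitute f_B = 0.536 − f_D:
f_D·(-56.5 − -37.6) = -26.362 − 0.536×(-37.6) = -6.208
f_D = -6.208 / -18.9 = 0.3285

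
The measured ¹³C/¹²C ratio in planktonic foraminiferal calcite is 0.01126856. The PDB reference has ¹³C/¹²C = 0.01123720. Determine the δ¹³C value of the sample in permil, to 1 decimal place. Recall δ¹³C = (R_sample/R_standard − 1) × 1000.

2.8 permil

δ¹³C = (R_sample / R_standard − 1) × 1000
R_sample / R_standard = 0.01126856 / 0.01123720 = 1.002791
δ¹³C = (1.002791 − 1) × 1000 = 2.79 permil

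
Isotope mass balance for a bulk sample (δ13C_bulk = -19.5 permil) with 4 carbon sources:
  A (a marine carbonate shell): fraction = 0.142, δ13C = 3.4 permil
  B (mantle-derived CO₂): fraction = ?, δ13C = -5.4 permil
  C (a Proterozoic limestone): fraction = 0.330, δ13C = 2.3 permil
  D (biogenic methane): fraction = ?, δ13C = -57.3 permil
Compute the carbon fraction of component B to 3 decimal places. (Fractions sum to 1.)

0.183

Let f_B and f_D be the unknown fractions; fractions sum to 1 so f_B + f_D = 0.528.
Mass balance: Σ fᵢ·δᵢ = δ_bulk ⇒ f_B·(-5.4) + f_D·(-57.3) = -19.5 − (1.242) = -20.742
Substitute f_D = 0.528 − f_B:
f_B·(-5.4 − -57.3) = -20.742 − 0.528×(-57.3) = 9.513
f_B = 9.513 / 51.9 = 0.1833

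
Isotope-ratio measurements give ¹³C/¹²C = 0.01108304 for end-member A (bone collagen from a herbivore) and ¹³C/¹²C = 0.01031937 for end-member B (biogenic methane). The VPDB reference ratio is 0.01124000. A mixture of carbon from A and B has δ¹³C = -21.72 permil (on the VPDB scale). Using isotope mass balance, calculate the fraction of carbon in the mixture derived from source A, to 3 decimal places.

δ_A = (0.01108304/0.01124000 − 1)×1000 = (0.986036 − 1)×1000 = -13.964 permil
δ_B = (0.01031937/0.01124000 − 1)×1000 = (0.918093 − 1)×1000 = -81.907 permil
f_A = (δ_mix − δ_B)/(δ_A − δ_B) = (-21.72 − (-81.907))/(-13.964 − (-81.907))
f_A = 60.187 / 67.942 = 0.8859

0.886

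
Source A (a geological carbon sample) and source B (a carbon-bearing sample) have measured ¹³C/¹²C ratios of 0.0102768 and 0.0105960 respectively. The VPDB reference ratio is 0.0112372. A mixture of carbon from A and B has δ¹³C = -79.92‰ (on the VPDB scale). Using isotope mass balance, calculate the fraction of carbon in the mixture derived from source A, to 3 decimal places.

0.805

δ_A = (0.0102768/0.0112372 − 1)×1000 = (0.914534 − 1)×1000 = -85.466‰
δ_B = (0.0105960/0.0112372 − 1)×1000 = (0.942940 − 1)×1000 = -57.060‰
f_A = (δ_mix − δ_B)/(δ_A − δ_B) = (-79.92 − (-57.060))/(-85.466 − (-57.060))
f_A = -22.860 / -28.406 = 0.8048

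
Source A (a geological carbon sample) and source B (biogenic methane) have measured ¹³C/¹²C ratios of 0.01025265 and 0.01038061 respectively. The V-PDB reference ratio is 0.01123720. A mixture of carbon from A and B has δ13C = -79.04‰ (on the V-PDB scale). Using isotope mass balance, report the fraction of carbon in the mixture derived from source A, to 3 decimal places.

0.247

δ_A = (0.01025265/0.01123720 − 1)×1000 = (0.912385 − 1)×1000 = -87.615‰
δ_B = (0.01038061/0.01123720 − 1)×1000 = (0.923772 − 1)×1000 = -76.228‰
f_A = (δ_mix − δ_B)/(δ_A − δ_B) = (-79.04 − (-76.228))/(-87.615 − (-76.228))
f_A = -2.812 / -11.387 = 0.2469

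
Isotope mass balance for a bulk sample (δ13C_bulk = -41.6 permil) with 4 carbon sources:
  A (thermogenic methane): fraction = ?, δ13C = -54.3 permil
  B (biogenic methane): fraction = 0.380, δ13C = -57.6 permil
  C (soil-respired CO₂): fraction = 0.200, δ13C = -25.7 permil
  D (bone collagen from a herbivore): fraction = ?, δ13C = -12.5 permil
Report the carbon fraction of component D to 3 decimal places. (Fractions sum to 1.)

0.197

Let f_D and f_A be the unknown fractions; fractions sum to 1 so f_D + f_A = 0.420.
Mass balance: Σ fᵢ·δᵢ = δ_bulk ⇒ f_D·(-12.5) + f_A·(-54.3) = -41.6 − (-27.028) = -14.572
Substitute f_A = 0.420 − f_D:
f_D·(-12.5 − -54.3) = -14.572 − 0.420×(-54.3) = 8.234
f_D = 8.234 / 41.8 = 0.1970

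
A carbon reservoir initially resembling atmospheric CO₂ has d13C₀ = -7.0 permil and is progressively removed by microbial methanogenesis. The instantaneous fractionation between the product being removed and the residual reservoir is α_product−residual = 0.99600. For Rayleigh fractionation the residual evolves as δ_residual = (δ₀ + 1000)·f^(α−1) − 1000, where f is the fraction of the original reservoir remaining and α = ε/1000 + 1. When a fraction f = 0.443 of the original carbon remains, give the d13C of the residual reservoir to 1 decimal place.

Rayleigh residual: δ_res = (δ₀ + 1000)·f^(α−1) − 1000
α − 1 = -0.00400
f^(α−1) = 0.443^(-0.00400) = 1.003262
δ_res = (-7.0 + 1000) × 1.003262 − 1000 = 996.239 − 1000 = -3.76 permil

-3.8 permil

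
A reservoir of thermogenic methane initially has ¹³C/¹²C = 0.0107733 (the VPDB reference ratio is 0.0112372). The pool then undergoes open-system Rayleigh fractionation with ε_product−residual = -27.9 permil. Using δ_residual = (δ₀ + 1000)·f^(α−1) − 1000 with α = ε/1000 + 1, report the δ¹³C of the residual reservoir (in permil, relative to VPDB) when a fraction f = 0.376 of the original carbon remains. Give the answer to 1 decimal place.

δ₀ = (0.0107733/0.0112372 − 1)×1000 = (0.958717 − 1)×1000 = -41.283 permil
α − 1 = ε/1000 = -0.0279
f^(α−1) = 0.376^(-0.0279) = 1.027667
δ_res = (-41.283 + 1000) × 1.027667 − 1000 = 985.242 − 1000 = -14.76 permil

-14.8 permil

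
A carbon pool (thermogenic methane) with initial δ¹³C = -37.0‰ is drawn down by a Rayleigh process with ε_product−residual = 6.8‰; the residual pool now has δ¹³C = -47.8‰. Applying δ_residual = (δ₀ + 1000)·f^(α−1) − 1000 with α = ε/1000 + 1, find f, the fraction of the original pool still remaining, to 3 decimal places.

0.190

α − 1 = ε/1000 = 0.0068
(δ_res + 1000)/(δ₀ + 1000) = (-47.8 + 1000)/(-37.0 + 1000) = 952.2/963.0 = 0.988785
f = 0.988785^(1/0.0068) = exp(ln(0.988785)/0.0068) = exp(-0.01128/0.0068)
f = exp(-1.6586) = 0.1904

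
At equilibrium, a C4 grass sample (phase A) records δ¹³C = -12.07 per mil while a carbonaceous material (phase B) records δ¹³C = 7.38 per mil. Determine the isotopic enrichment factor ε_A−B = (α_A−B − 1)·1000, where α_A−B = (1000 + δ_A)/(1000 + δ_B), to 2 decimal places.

-19.31 per mil

α_A−B = (1000 + -12.07) / (1000 + 7.38) = 987.93 / 1007.38 = 0.980692
ε_A−B = (0.980692 − 1) × 1000 = -19.308 per mil
(The approximation ε ≈ δ_A − δ_B would give -19.45 per mil.)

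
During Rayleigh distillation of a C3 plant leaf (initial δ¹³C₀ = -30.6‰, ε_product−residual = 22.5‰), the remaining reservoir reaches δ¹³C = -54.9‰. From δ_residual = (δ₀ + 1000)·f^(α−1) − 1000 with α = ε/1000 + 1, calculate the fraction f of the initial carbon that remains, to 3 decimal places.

0.324

α − 1 = ε/1000 = 0.0225
(δ_res + 1000)/(δ₀ + 1000) = (-54.9 + 1000)/(-30.6 + 1000) = 945.1/969.4 = 0.974933
f = 0.974933^(1/0.0225) = exp(ln(0.974933)/0.0225) = exp(-0.02539/0.0225)
f = exp(-1.1283) = 0.3236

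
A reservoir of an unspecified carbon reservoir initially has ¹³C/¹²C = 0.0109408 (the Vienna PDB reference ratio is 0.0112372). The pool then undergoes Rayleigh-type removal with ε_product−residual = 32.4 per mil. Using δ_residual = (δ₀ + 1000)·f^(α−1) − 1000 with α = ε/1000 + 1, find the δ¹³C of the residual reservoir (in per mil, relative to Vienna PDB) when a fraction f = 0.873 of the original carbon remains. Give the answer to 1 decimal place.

-30.7 per mil

δ₀ = (0.0109408/0.0112372 − 1)×1000 = (0.973623 − 1)×1000 = -26.377 per mil
α − 1 = ε/1000 = 0.0324
f^(α−1) = 0.873^(0.0324) = 0.995609
δ_res = (-26.377 + 1000) × 0.995609 − 1000 = 969.348 − 1000 = -30.65 per mil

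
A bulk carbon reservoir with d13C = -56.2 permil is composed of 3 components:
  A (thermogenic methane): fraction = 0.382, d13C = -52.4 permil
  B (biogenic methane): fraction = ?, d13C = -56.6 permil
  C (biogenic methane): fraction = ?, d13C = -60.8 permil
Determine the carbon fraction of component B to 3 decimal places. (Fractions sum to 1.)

Let f_B and f_C be the unknown fractions; fractions sum to 1 so f_B + f_C = 0.618.
Mass balance: Σ fᵢ·δᵢ = δ_bulk ⇒ f_B·(-56.6) + f_C·(-60.8) = -56.2 − (-20.017) = -36.183
Substitute f_C = 0.618 − f_B:
f_B·(-56.6 − -60.8) = -36.183 − 0.618×(-60.8) = 1.391
f_B = 1.391 / 4.2 = 0.3312

0.331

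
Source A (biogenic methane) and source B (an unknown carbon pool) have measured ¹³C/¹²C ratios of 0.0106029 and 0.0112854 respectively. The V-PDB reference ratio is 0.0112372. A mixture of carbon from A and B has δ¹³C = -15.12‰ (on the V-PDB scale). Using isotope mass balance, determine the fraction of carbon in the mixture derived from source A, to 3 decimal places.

δ_A = (0.0106029/0.0112372 − 1)×1000 = (0.943554 − 1)×1000 = -56.446‰
δ_B = (0.0112854/0.0112372 − 1)×1000 = (1.004289 − 1)×1000 = 4.289‰
f_A = (δ_mix − δ_B)/(δ_A − δ_B) = (-15.12 − (4.289))/(-56.446 − (4.289))
f_A = -19.409 / -60.736 = 0.3196

0.320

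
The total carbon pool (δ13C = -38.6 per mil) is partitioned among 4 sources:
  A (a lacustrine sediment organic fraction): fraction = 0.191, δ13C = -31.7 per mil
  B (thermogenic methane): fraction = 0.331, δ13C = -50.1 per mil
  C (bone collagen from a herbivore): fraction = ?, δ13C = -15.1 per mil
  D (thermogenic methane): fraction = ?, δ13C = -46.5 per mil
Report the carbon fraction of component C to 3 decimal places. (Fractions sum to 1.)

Let f_C and f_D be the unknown fractions; fractions sum to 1 so f_C + f_D = 0.478.
Mass balance: Σ fᵢ·δᵢ = δ_bulk ⇒ f_C·(-15.1) + f_D·(-46.5) = -38.6 − (-22.638) = -15.962
Substitute f_D = 0.478 − f_C:
f_C·(-15.1 − -46.5) = -15.962 − 0.478×(-46.5) = 6.265
f_C = 6.265 / 31.4 = 0.1995

0.200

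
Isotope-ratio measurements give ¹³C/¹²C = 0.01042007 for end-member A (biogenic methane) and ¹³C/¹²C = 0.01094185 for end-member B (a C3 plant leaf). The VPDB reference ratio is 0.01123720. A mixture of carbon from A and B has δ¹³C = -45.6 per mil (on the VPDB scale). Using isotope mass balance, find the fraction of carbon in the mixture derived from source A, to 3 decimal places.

δ_A = (0.01042007/0.01123720 − 1)×1000 = (0.927283 − 1)×1000 = -72.717 per mil
δ_B = (0.01094185/0.01123720 − 1)×1000 = (0.973717 − 1)×1000 = -26.283 per mil
f_A = (δ_mix − δ_B)/(δ_A − δ_B) = (-45.6 − (-26.283))/(-72.717 − (-26.283))
f_A = -19.317 / -46.433 = 0.4160

0.416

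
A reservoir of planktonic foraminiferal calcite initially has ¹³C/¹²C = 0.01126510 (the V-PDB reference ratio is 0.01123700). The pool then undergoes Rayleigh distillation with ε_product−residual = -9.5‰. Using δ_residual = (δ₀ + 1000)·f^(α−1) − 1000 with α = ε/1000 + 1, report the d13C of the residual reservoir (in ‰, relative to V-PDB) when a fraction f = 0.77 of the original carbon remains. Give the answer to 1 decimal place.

5.0‰

δ₀ = (0.01126510/0.01123700 − 1)×1000 = (1.002501 − 1)×1000 = 2.501‰
α − 1 = ε/1000 = -0.0095
f^(α−1) = 0.77^(-0.0095) = 1.002486
δ_res = (2.501 + 1000) × 1.002486 − 1000 = 1004.993 − 1000 = 4.99‰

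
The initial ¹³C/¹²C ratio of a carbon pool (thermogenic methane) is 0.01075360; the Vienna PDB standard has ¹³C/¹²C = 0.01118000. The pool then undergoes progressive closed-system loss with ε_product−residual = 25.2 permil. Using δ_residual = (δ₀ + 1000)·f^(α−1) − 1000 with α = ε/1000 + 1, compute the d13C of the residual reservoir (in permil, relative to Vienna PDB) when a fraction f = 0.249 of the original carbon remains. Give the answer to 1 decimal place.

δ₀ = (0.01075360/0.01118000 − 1)×1000 = (0.961860 − 1)×1000 = -38.140 permil
α − 1 = ε/1000 = 0.0252
f^(α−1) = 0.249^(0.0252) = 0.965571
δ_res = (-38.140 + 1000) × 0.965571 − 1000 = 928.745 − 1000 = -71.26 permil

-71.3 permil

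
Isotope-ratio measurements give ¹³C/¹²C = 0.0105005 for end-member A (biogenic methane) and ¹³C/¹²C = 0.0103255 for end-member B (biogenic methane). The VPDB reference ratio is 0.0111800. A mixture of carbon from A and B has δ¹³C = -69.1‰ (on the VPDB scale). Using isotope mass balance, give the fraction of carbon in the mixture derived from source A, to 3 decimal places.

δ_A = (0.0105005/0.0111800 − 1)×1000 = (0.939222 − 1)×1000 = -60.778‰
δ_B = (0.0103255/0.0111800 − 1)×1000 = (0.923569 − 1)×1000 = -76.431‰
f_A = (δ_mix − δ_B)/(δ_A − δ_B) = (-69.1 − (-76.431))/(-60.778 − (-76.431))
f_A = 7.331 / 15.653 = 0.4684

0.468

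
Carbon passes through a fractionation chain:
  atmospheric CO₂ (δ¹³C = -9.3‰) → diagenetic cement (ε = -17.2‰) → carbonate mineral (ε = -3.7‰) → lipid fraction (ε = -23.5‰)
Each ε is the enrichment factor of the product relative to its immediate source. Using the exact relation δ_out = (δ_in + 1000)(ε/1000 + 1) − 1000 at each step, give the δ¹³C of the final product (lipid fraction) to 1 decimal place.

step 1: δ = (-9.30 + 1000)·(-17.2/1000 + 1) − 1000 = -26.34‰
step 2: δ = (-26.34 + 1000)·(-3.7/1000 + 1) − 1000 = -29.94‰
step 3: δ = (-29.94 + 1000)·(-23.5/1000 + 1) − 1000 = -52.74‰

-52.7‰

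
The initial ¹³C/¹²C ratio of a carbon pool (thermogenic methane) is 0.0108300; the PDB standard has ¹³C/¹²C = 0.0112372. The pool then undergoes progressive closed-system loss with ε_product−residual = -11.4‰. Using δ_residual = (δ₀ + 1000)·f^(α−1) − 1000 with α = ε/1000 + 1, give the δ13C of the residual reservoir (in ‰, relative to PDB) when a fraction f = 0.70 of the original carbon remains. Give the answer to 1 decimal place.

-32.3‰

δ₀ = (0.0108300/0.0112372 − 1)×1000 = (0.963763 − 1)×1000 = -36.237‰
α − 1 = ε/1000 = -0.0114
f^(α−1) = 0.70^(-0.0114) = 1.004074
δ_res = (-36.237 + 1000) × 1.004074 − 1000 = 967.690 − 1000 = -32.31‰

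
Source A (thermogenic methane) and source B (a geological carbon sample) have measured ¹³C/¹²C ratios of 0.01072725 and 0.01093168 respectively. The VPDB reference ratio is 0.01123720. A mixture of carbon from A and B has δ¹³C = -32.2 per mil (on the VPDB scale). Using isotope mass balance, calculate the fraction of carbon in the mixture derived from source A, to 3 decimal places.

δ_A = (0.01072725/0.01123720 − 1)×1000 = (0.954619 − 1)×1000 = -45.381 per mil
δ_B = (0.01093168/0.01123720 − 1)×1000 = (0.972812 − 1)×1000 = -27.188 per mil
f_A = (δ_mix − δ_B)/(δ_A − δ_B) = (-32.2 − (-27.188))/(-45.381 − (-27.188))
f_A = -5.012 / -18.192 = 0.2755

0.275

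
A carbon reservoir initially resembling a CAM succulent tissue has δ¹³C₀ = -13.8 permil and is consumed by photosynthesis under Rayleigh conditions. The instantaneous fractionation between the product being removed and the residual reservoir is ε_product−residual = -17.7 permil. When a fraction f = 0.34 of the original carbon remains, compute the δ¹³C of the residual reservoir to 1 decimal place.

5.2 permil

Rayleigh residual: δ_res = (δ₀ + 1000)·f^(α−1) − 1000
α = ε/1000 + 1 = 0.98230, so α − 1 = -0.01770
f^(α−1) = 0.34^(-0.01770) = 1.019278
δ_res = (-13.8 + 1000) × 1.019278 − 1000 = 1005.212 − 1000 = 5.21 permil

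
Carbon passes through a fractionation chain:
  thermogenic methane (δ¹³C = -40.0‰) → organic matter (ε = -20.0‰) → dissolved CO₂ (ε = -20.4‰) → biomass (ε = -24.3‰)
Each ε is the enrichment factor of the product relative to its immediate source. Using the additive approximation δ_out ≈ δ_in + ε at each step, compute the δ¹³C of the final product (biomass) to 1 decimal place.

step 1: δ ≈ -40.0 + (-20.0) = -60.0‰
step 2: δ ≈ -60.0 + (-20.4) = -80.4‰
step 3: δ ≈ -80.4 + (-24.3) = -104.7‰

-104.7‰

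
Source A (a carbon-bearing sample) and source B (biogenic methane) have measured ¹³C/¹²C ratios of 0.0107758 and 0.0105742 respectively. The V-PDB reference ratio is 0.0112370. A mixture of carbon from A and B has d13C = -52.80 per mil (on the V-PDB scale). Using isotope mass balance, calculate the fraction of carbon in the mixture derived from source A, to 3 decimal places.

0.345

δ_A = (0.0107758/0.0112370 − 1)×1000 = (0.958957 − 1)×1000 = -41.043 per mil
δ_B = (0.0105742/0.0112370 − 1)×1000 = (0.941016 − 1)×1000 = -58.984 per mil
f_A = (δ_mix − δ_B)/(δ_A − δ_B) = (-52.80 − (-58.984))/(-41.043 − (-58.984))
f_A = 6.184 / 17.941 = 0.3447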